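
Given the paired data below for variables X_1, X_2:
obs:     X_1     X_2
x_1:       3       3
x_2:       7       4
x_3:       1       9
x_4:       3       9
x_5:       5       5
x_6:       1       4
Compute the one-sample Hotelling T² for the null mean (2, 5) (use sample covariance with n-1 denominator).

Step 1 — sample mean vector:
  mean(X_1) = (3 + 7 + 1 + 3 + 5 + 1) / 6 = 20/6 = 3.3333
  mean(X_2) = (3 + 4 + 9 + 9 + 5 + 4) / 6 = 34/6 = 5.6667
  x̄ = (3.3333, 5.6667),  deviation x̄ - mu_0 = (3.3333, 5.6667) - (2, 5) = (1.3333, 0.6667).

Step 2 — sample covariance matrix, S[i,j] = (1/(n-1)) · Σ_k (x_{k,i} - mean_i) · (x_{k,j} - mean_j), divisor n-1 = 5:
  S[X_1,X_1] = ((-0.3333)·(-0.3333) + (3.6667)·(3.6667) + (-2.3333)·(-2.3333) + (-0.3333)·(-0.3333) + (1.6667)·(1.6667) + (-2.3333)·(-2.3333)) / 5 = 27.3333/5 = 5.4667
  S[X_1,X_2] = ((-0.3333)·(-2.6667) + (3.6667)·(-1.6667) + (-2.3333)·(3.3333) + (-0.3333)·(3.3333) + (1.6667)·(-0.6667) + (-2.3333)·(-1.6667)) / 5 = -11.3333/5 = -2.2667
  S[X_2,X_2] = ((-2.6667)·(-2.6667) + (-1.6667)·(-1.6667) + (3.3333)·(3.3333) + (3.3333)·(3.3333) + (-0.6667)·(-0.6667) + (-1.6667)·(-1.6667)) / 5 = 35.3333/5 = 7.0667
  S = [[5.4667, -2.2667],
 [-2.2667, 7.0667]].

Step 3 — invert S. det(S) = 5.4667·7.0667 - (-2.2667)² = 33.4933.
  S^{-1} = (1/det) · [[d, -b], [-b, a]] = [[0.211, 0.0677],
 [0.0677, 0.1632]].

Step 4 — quadratic form (x̄ - mu_0)^T · S^{-1} · (x̄ - mu_0):
  S^{-1} · (x̄ - mu_0) = (0.3264, 0.199),
  (x̄ - mu_0)^T · [...] = (1.3333)·(0.3264) + (0.6667)·(0.199) = 0.5679.

Step 5 — scale by n: T² = 6 · 0.5679 = 3.4076.

T² ≈ 3.4076


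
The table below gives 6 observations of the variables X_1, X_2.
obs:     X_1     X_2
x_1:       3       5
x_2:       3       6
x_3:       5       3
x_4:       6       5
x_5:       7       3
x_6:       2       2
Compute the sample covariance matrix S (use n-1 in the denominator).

Step 1 — column means:
  mean(X_1) = (3 + 3 + 5 + 6 + 7 + 2) / 6 = 26/6 = 4.3333
  mean(X_2) = (5 + 6 + 3 + 5 + 3 + 2) / 6 = 24/6 = 4

Step 2 — sample covariance S[i,j] = (1/(n-1)) · Σ_k (x_{k,i} - mean_i) · (x_{k,j} - mean_j), with n-1 = 5.
  S[X_1,X_1] = ((-1.3333)·(-1.3333) + (-1.3333)·(-1.3333) + (0.6667)·(0.6667) + (1.6667)·(1.6667) + (2.6667)·(2.6667) + (-2.3333)·(-2.3333)) / 5 = 19.3333/5 = 3.8667
  S[X_1,X_2] = ((-1.3333)·(1) + (-1.3333)·(2) + (0.6667)·(-1) + (1.6667)·(1) + (2.6667)·(-1) + (-2.3333)·(-2)) / 5 = -1/5 = -0.2
  S[X_2,X_2] = ((1)·(1) + (2)·(2) + (-1)·(-1) + (1)·(1) + (-1)·(-1) + (-2)·(-2)) / 5 = 12/5 = 2.4

S is symmetric (S[j,i] = S[i,j]). Assembling:

S = [[3.8667, -0.2],
 [-0.2, 2.4]]


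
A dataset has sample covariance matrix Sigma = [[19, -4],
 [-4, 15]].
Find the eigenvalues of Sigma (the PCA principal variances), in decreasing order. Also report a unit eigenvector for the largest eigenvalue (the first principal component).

Step 1 — characteristic polynomial of 2×2 Sigma:
  det(Sigma - λI) = λ² - trace · λ + det = 0.
  trace = 19 + 15 = 34, det = 19·15 - (-4)² = 269.
Step 2 — discriminant:
  Δ = trace² - 4·det = 1156 - 1076 = 80.
Step 3 — eigenvalues:
  λ = (trace ± √Δ)/2 = (34 ± 8.9443)/2,
  λ_1 = 21.4721,  λ_2 = 12.5279.

Step 4 — unit eigenvector for λ_1: solve (Sigma - λ_1 I)v = 0. First row:
  (19 - 21.4721)·v_x + (-4)·v_y = 0, i.e. (-2.4721)·v_x + (-4)·v_y = 0,
  so v ∝ (b, λ_1 - a) = (-4, 2.4721); multiply by -1 so the first entry is positive: u = (4, -2.4721).
  ||u|| = √((4)² + (-2.4721)²) = √(22.1115) ≈ 4.7023,
  v_1 = u/||u|| ≈ (0.8507, -0.5257) (||v_1|| = 1).

λ_1 = 21.4721,  λ_2 = 12.5279;  v_1 ≈ (0.8507, -0.5257)


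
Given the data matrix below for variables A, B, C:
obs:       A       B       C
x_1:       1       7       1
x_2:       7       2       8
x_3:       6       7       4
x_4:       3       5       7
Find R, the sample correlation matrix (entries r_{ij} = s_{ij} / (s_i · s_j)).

Step 1 — column means:
  mean(A) = (1 + 7 + 6 + 3) / 4 = 17/4 = 4.25
  mean(B) = (7 + 2 + 7 + 5) / 4 = 21/4 = 5.25
  mean(C) = (1 + 8 + 4 + 7) / 4 = 20/4 = 5

Step 2 — sample variances and covariances s[i,j] = (1/(n-1)) · Σ_k (x_{k,i} - mean_i) · (x_{k,j} - mean_j), with n-1 = 3:
  s[A,A] = ((-3.25)·(-3.25) + (2.75)·(2.75) + (1.75)·(1.75) + (-1.25)·(-1.25)) / 3 = 22.75/3 = 7.5833
  s[A,B] = ((-3.25)·(1.75) + (2.75)·(-3.25) + (1.75)·(1.75) + (-1.25)·(-0.25)) / 3 = -11.25/3 = -3.75
  s[A,C] = ((-3.25)·(-4) + (2.75)·(3) + (1.75)·(-1) + (-1.25)·(2)) / 3 = 17/3 = 5.6667
  s[B,B] = ((1.75)·(1.75) + (-3.25)·(-3.25) + (1.75)·(1.75) + (-0.25)·(-0.25)) / 3 = 16.75/3 = 5.5833
  s[B,C] = ((1.75)·(-4) + (-3.25)·(3) + (1.75)·(-1) + (-0.25)·(2)) / 3 = -19/3 = -6.3333
  s[C,C] = ((-4)·(-4) + (3)·(3) + (-1)·(-1) + (2)·(2)) / 3 = 30/3 = 10
  Sample standard deviations s_i = √(s[i,i]):
  s(A) = √(7.5833) = 2.7538
  s(B) = √(5.5833) = 2.3629
  s(C) = √(10) = 3.1623

Step 3 — r_{ij} = s_{ij} / (s_i · s_j):
  r[A,A] = 1 (diagonal).
  r[A,B] = -3.75 / (2.7538 · 2.3629) = -3.75 / 6.5069 = -0.5763
  r[A,C] = 5.6667 / (2.7538 · 3.1623) = 5.6667 / 8.7082 = 0.6507
  r[B,B] = 1 (diagonal).
  r[B,C] = -6.3333 / (2.3629 · 3.1623) = -6.3333 / 7.4722 = -0.8476
  r[C,C] = 1 (diagonal).

R is symmetric with unit diagonal. Assembling:

R = [[1, -0.5763, 0.6507],
 [-0.5763, 1, -0.8476],
 [0.6507, -0.8476, 1]]


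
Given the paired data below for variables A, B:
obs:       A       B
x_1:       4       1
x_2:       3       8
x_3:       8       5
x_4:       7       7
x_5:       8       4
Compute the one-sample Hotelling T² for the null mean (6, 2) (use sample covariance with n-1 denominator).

Step 1 — sample mean vector:
  mean(A) = (4 + 3 + 8 + 7 + 8) / 5 = 30/5 = 6
  mean(B) = (1 + 8 + 5 + 7 + 4) / 5 = 25/5 = 5
  x̄ = (6, 5),  deviation x̄ - mu_0 = (6, 5) - (6, 2) = (0, 3).

Step 2 — sample covariance matrix, S[i,j] = (1/(n-1)) · Σ_k (x_{k,i} - mean_i) · (x_{k,j} - mean_j), divisor n-1 = 4:
  S[A,A] = ((-2)·(-2) + (-3)·(-3) + (2)·(2) + (1)·(1) + (2)·(2)) / 4 = 22/4 = 5.5
  S[A,B] = ((-2)·(-4) + (-3)·(3) + (2)·(0) + (1)·(2) + (2)·(-1)) / 4 = -1/4 = -0.25
  S[B,B] = ((-4)·(-4) + (3)·(3) + (0)·(0) + (2)·(2) + (-1)·(-1)) / 4 = 30/4 = 7.5
  S = [[5.5, -0.25],
 [-0.25, 7.5]].

Step 3 — invert S. det(S) = 5.5·7.5 - (-0.25)² = 41.1875.
  S^{-1} = (1/det) · [[d, -b], [-b, a]] = [[0.1821, 0.0061],
 [0.0061, 0.1335]].

Step 4 — quadratic form (x̄ - mu_0)^T · S^{-1} · (x̄ - mu_0):
  S^{-1} · (x̄ - mu_0) = (0.0182, 0.4006),
  (x̄ - mu_0)^T · [...] = (0)·(0.0182) + (3)·(0.4006) = 1.2018.

Step 5 — scale by n: T² = 5 · 1.2018 = 6.0091.

T² ≈ 6.0091


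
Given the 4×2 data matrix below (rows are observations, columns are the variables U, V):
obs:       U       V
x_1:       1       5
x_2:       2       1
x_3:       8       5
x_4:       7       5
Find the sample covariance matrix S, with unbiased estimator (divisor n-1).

Step 1 — column means:
  mean(U) = (1 + 2 + 8 + 7) / 4 = 18/4 = 4.5
  mean(V) = (5 + 1 + 5 + 5) / 4 = 16/4 = 4

Step 2 — sample covariance S[i,j] = (1/(n-1)) · Σ_k (x_{k,i} - mean_i) · (x_{k,j} - mean_j), with n-1 = 3.
  S[U,U] = ((-3.5)·(-3.5) + (-2.5)·(-2.5) + (3.5)·(3.5) + (2.5)·(2.5)) / 3 = 37/3 = 12.3333
  S[U,V] = ((-3.5)·(1) + (-2.5)·(-3) + (3.5)·(1) + (2.5)·(1)) / 3 = 10/3 = 3.3333
  S[V,V] = ((1)·(1) + (-3)·(-3) + (1)·(1) + (1)·(1)) / 3 = 12/3 = 4

S is symmetric (S[j,i] = S[i,j]). Assembling:

S = [[12.3333, 3.3333],
 [3.3333, 4]]


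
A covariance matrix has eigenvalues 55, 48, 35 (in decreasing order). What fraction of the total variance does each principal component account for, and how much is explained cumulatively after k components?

Step 1 — total variance = trace(Sigma) = Σ λ_i = 55 + 48 + 35 = 138.

Step 2 — fraction explained by component i = λ_i / Σ λ:
  PC1: 55/138 = 0.3986
  PC2: 48/138 = 0.3478
  PC3: 35/138 = 0.2536

Step 3 — cumulative fraction after k components = (λ_1 + ... + λ_k) / Σ λ:
  k = 1: 55/138 = 0.3986
  k = 2: (55 + 48)/138 = 103/138 = 0.7464
  k = 3: (55 + 48 + 35)/138 = 138/138 = 1

Summary (fraction, with percent):

explained: PC1 0.3986 (39.86%), PC2 0.3478 (34.78%), PC3 0.2536 (25.36%);  cumulative: 0.3986, 0.7464, 1


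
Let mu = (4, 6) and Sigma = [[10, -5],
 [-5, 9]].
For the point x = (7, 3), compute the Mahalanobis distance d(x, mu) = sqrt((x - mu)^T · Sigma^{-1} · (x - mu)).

Step 1 — centre the observation: (x - mu) = (3, -3).

Step 2 — invert Sigma. det(Sigma) = 10·9 - (-5)² = 65.
  Sigma^{-1} = (1/det) · [[d, -b], [-b, a]] = [[0.1385, 0.0769],
 [0.0769, 0.1538]].

Step 3 — form the quadratic (x - mu)^T · Sigma^{-1} · (x - mu):
  Sigma^{-1} · (x - mu) = (0.1846, -0.2308).
  (x - mu)^T · [Sigma^{-1} · (x - mu)] = (3)·(0.1846) + (-3)·(-0.2308) = 1.2462.

Step 4 — take square root: d = √(1.2462) ≈ 1.1163.

d(x, mu) = √(1.2462) ≈ 1.1163


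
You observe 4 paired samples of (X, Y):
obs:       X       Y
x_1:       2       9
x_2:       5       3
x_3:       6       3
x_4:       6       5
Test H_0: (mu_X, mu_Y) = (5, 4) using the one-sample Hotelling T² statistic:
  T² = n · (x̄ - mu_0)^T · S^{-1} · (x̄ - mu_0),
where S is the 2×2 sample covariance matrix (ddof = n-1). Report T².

Step 1 — sample mean vector:
  mean(X) = (2 + 5 + 6 + 6) / 4 = 19/4 = 4.75
  mean(Y) = (9 + 3 + 3 + 5) / 4 = 20/4 = 5
  x̄ = (4.75, 5),  deviation x̄ - mu_0 = (4.75, 5) - (5, 4) = (-0.25, 1).

Step 2 — sample covariance matrix, S[i,j] = (1/(n-1)) · Σ_k (x_{k,i} - mean_i) · (x_{k,j} - mean_j), divisor n-1 = 3:
  S[X,X] = ((-2.75)·(-2.75) + (0.25)·(0.25) + (1.25)·(1.25) + (1.25)·(1.25)) / 3 = 10.75/3 = 3.5833
  S[X,Y] = ((-2.75)·(4) + (0.25)·(-2) + (1.25)·(-2) + (1.25)·(0)) / 3 = -14/3 = -4.6667
  S[Y,Y] = ((4)·(4) + (-2)·(-2) + (-2)·(-2) + (0)·(0)) / 3 = 24/3 = 8
  S = [[3.5833, -4.6667],
 [-4.6667, 8]].

Step 3 — invert S. det(S) = 3.5833·8 - (-4.6667)² = 6.8889.
  S^{-1} = (1/det) · [[d, -b], [-b, a]] = [[1.1613, 0.6774],
 [0.6774, 0.5202]].

Step 4 — quadratic form (x̄ - mu_0)^T · S^{-1} · (x̄ - mu_0):
  S^{-1} · (x̄ - mu_0) = (0.3871, 0.3508),
  (x̄ - mu_0)^T · [...] = (-0.25)·(0.3871) + (1)·(0.3508) = 0.254.

Step 5 — scale by n: T² = 4 · 0.254 = 1.0161.

T² ≈ 1.0161


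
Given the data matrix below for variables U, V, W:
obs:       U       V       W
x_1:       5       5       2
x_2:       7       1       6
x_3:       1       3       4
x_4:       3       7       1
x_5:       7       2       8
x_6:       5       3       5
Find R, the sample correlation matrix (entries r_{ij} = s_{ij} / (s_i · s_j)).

Step 1 — column means:
  mean(U) = (5 + 7 + 1 + 3 + 7 + 5) / 6 = 28/6 = 4.6667
  mean(V) = (5 + 1 + 3 + 7 + 2 + 3) / 6 = 21/6 = 3.5
  mean(W) = (2 + 6 + 4 + 1 + 8 + 5) / 6 = 26/6 = 4.3333

Step 2 — sample variances and covariances s[i,j] = (1/(n-1)) · Σ_k (x_{k,i} - mean_i) · (x_{k,j} - mean_j), with n-1 = 5:
  s[U,U] = ((0.3333)·(0.3333) + (2.3333)·(2.3333) + (-3.6667)·(-3.6667) + (-1.6667)·(-1.6667) + (2.3333)·(2.3333) + (0.3333)·(0.3333)) / 5 = 27.3333/5 = 5.4667
  s[U,V] = ((0.3333)·(1.5) + (2.3333)·(-2.5) + (-3.6667)·(-0.5) + (-1.6667)·(3.5) + (2.3333)·(-1.5) + (0.3333)·(-0.5)) / 5 = -13/5 = -2.6
  s[U,W] = ((0.3333)·(-2.3333) + (2.3333)·(1.6667) + (-3.6667)·(-0.3333) + (-1.6667)·(-3.3333) + (2.3333)·(3.6667) + (0.3333)·(0.6667)) / 5 = 18.6667/5 = 3.7333
  s[V,V] = ((1.5)·(1.5) + (-2.5)·(-2.5) + (-0.5)·(-0.5) + (3.5)·(3.5) + (-1.5)·(-1.5) + (-0.5)·(-0.5)) / 5 = 23.5/5 = 4.7
  s[V,W] = ((1.5)·(-2.3333) + (-2.5)·(1.6667) + (-0.5)·(-0.3333) + (3.5)·(-3.3333) + (-1.5)·(3.6667) + (-0.5)·(0.6667)) / 5 = -25/5 = -5
  s[W,W] = ((-2.3333)·(-2.3333) + (1.6667)·(1.6667) + (-0.3333)·(-0.3333) + (-3.3333)·(-3.3333) + (3.6667)·(3.6667) + (0.6667)·(0.6667)) / 5 = 33.3333/5 = 6.6667
  Sample standard deviations s_i = √(s[i,i]):
  s(U) = √(5.4667) = 2.3381
  s(V) = √(4.7) = 2.1679
  s(W) = √(6.6667) = 2.582

Step 3 — r_{ij} = s_{ij} / (s_i · s_j):
  r[U,U] = 1 (diagonal).
  r[U,V] = -2.6 / (2.3381 · 2.1679) = -2.6 / 5.0689 = -0.5129
  r[U,W] = 3.7333 / (2.3381 · 2.582) = 3.7333 / 6.0369 = 0.6184
  r[V,V] = 1 (diagonal).
  r[V,W] = -5 / (2.1679 · 2.582) = -5 / 5.5976 = -0.8932
  r[W,W] = 1 (diagonal).

R is symmetric with unit diagonal. Assembling:

R = [[1, -0.5129, 0.6184],
 [-0.5129, 1, -0.8932],
 [0.6184, -0.8932, 1]]


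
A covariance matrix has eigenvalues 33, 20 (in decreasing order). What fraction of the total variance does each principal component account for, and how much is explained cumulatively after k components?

Step 1 — total variance = trace(Sigma) = Σ λ_i = 33 + 20 = 53.

Step 2 — fraction explained by component i = λ_i / Σ λ:
  PC1: 33/53 = 0.6226
  PC2: 20/53 = 0.3774

Step 3 — cumulative fraction after k components = (λ_1 + ... + λ_k) / Σ λ:
  k = 1: 33/53 = 0.6226
  k = 2: (33 + 20)/53 = 53/53 = 1

Summary (fraction, with percent):

explained: PC1 0.6226 (62.26%), PC2 0.3774 (37.74%);  cumulative: 0.6226, 1


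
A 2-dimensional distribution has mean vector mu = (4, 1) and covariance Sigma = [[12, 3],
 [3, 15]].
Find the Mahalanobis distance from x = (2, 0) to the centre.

Step 1 — centre the observation: (x - mu) = (-2, -1).

Step 2 — invert Sigma. det(Sigma) = 12·15 - (3)² = 171.
  Sigma^{-1} = (1/det) · [[d, -b], [-b, a]] = [[0.0877, -0.0175],
 [-0.0175, 0.0702]].

Step 3 — form the quadratic (x - mu)^T · Sigma^{-1} · (x - mu):
  Sigma^{-1} · (x - mu) = (-0.1579, -0.0351).
  (x - mu)^T · [Sigma^{-1} · (x - mu)] = (-2)·(-0.1579) + (-1)·(-0.0351) = 0.3509.

Step 4 — take square root: d = √(0.3509) ≈ 0.5923.

d(x, mu) = √(0.3509) ≈ 0.5923


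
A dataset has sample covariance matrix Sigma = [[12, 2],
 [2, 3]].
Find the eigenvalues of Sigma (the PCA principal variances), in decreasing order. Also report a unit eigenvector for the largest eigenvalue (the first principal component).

Step 1 — characteristic polynomial of 2×2 Sigma:
  det(Sigma - λI) = λ² - trace · λ + det = 0.
  trace = 12 + 3 = 15, det = 12·3 - (2)² = 32.
Step 2 — discriminant:
  Δ = trace² - 4·det = 225 - 128 = 97.
Step 3 — eigenvalues:
  λ = (trace ± √Δ)/2 = (15 ± 9.8489)/2,
  λ_1 = 12.4244,  λ_2 = 2.5756.

Step 4 — unit eigenvector for λ_1: solve (Sigma - λ_1 I)v = 0. First row:
  (12 - 12.4244)·v_x + (2)·v_y = 0, i.e. (-0.4244)·v_x + (2)·v_y = 0,
  so v ∝ (b, λ_1 - a) = (2, 0.4244) = u.
  ||u|| = √((2)² + (0.4244)²) = √(4.1801) ≈ 2.0445,
  v_1 = u/||u|| ≈ (0.9782, 0.2076) (||v_1|| = 1).

λ_1 = 12.4244,  λ_2 = 2.5756;  v_1 ≈ (0.9782, 0.2076)


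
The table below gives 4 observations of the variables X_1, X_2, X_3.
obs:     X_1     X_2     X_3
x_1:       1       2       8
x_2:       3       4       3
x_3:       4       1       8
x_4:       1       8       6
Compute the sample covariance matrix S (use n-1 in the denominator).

Step 1 — column means:
  mean(X_1) = (1 + 3 + 4 + 1) / 4 = 9/4 = 2.25
  mean(X_2) = (2 + 4 + 1 + 8) / 4 = 15/4 = 3.75
  mean(X_3) = (8 + 3 + 8 + 6) / 4 = 25/4 = 6.25

Step 2 — sample covariance S[i,j] = (1/(n-1)) · Σ_k (x_{k,i} - mean_i) · (x_{k,j} - mean_j), with n-1 = 3.
  S[X_1,X_1] = ((-1.25)·(-1.25) + (0.75)·(0.75) + (1.75)·(1.75) + (-1.25)·(-1.25)) / 3 = 6.75/3 = 2.25
  S[X_1,X_2] = ((-1.25)·(-1.75) + (0.75)·(0.25) + (1.75)·(-2.75) + (-1.25)·(4.25)) / 3 = -7.75/3 = -2.5833
  S[X_1,X_3] = ((-1.25)·(1.75) + (0.75)·(-3.25) + (1.75)·(1.75) + (-1.25)·(-0.25)) / 3 = -1.25/3 = -0.4167
  S[X_2,X_2] = ((-1.75)·(-1.75) + (0.25)·(0.25) + (-2.75)·(-2.75) + (4.25)·(4.25)) / 3 = 28.75/3 = 9.5833
  S[X_2,X_3] = ((-1.75)·(1.75) + (0.25)·(-3.25) + (-2.75)·(1.75) + (4.25)·(-0.25)) / 3 = -9.75/3 = -3.25
  S[X_3,X_3] = ((1.75)·(1.75) + (-3.25)·(-3.25) + (1.75)·(1.75) + (-0.25)·(-0.25)) / 3 = 16.75/3 = 5.5833

S is symmetric (S[j,i] = S[i,j]). Assembling:

S = [[2.25, -2.5833, -0.4167],
 [-2.5833, 9.5833, -3.25],
 [-0.4167, -3.25, 5.5833]]


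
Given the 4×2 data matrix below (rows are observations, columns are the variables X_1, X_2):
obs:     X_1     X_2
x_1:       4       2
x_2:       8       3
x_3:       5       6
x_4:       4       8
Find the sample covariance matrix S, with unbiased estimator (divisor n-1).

Step 1 — column means:
  mean(X_1) = (4 + 8 + 5 + 4) / 4 = 21/4 = 5.25
  mean(X_2) = (2 + 3 + 6 + 8) / 4 = 19/4 = 4.75

Step 2 — sample covariance S[i,j] = (1/(n-1)) · Σ_k (x_{k,i} - mean_i) · (x_{k,j} - mean_j), with n-1 = 3.
  S[X_1,X_1] = ((-1.25)·(-1.25) + (2.75)·(2.75) + (-0.25)·(-0.25) + (-1.25)·(-1.25)) / 3 = 10.75/3 = 3.5833
  S[X_1,X_2] = ((-1.25)·(-2.75) + (2.75)·(-1.75) + (-0.25)·(1.25) + (-1.25)·(3.25)) / 3 = -5.75/3 = -1.9167
  S[X_2,X_2] = ((-2.75)·(-2.75) + (-1.75)·(-1.75) + (1.25)·(1.25) + (3.25)·(3.25)) / 3 = 22.75/3 = 7.5833

S is symmetric (S[j,i] = S[i,j]). Assembling:

S = [[3.5833, -1.9167],
 [-1.9167, 7.5833]]


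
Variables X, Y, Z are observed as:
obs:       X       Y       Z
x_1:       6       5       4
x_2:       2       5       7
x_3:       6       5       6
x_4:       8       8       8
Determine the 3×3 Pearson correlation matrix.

Step 1 — column means:
  mean(X) = (6 + 2 + 6 + 8) / 4 = 22/4 = 5.5
  mean(Y) = (5 + 5 + 5 + 8) / 4 = 23/4 = 5.75
  mean(Z) = (4 + 7 + 6 + 8) / 4 = 25/4 = 6.25

Step 2 — sample variances and covariances s[i,j] = (1/(n-1)) · Σ_k (x_{k,i} - mean_i) · (x_{k,j} - mean_j), with n-1 = 3:
  s[X,X] = ((0.5)·(0.5) + (-3.5)·(-3.5) + (0.5)·(0.5) + (2.5)·(2.5)) / 3 = 19/3 = 6.3333
  s[X,Y] = ((0.5)·(-0.75) + (-3.5)·(-0.75) + (0.5)·(-0.75) + (2.5)·(2.25)) / 3 = 7.5/3 = 2.5
  s[X,Z] = ((0.5)·(-2.25) + (-3.5)·(0.75) + (0.5)·(-0.25) + (2.5)·(1.75)) / 3 = 0.5/3 = 0.1667
  s[Y,Y] = ((-0.75)·(-0.75) + (-0.75)·(-0.75) + (-0.75)·(-0.75) + (2.25)·(2.25)) / 3 = 6.75/3 = 2.25
  s[Y,Z] = ((-0.75)·(-2.25) + (-0.75)·(0.75) + (-0.75)·(-0.25) + (2.25)·(1.75)) / 3 = 5.25/3 = 1.75
  s[Z,Z] = ((-2.25)·(-2.25) + (0.75)·(0.75) + (-0.25)·(-0.25) + (1.75)·(1.75)) / 3 = 8.75/3 = 2.9167
  Sample standard deviations s_i = √(s[i,i]):
  s(X) = √(6.3333) = 2.5166
  s(Y) = √(2.25) = 1.5
  s(Z) = √(2.9167) = 1.7078

Step 3 — r_{ij} = s_{ij} / (s_i · s_j):
  r[X,X] = 1 (diagonal).
  r[X,Y] = 2.5 / (2.5166 · 1.5) = 2.5 / 3.7749 = 0.6623
  r[X,Z] = 0.1667 / (2.5166 · 1.7078) = 0.1667 / 4.2979 = 0.0388
  r[Y,Y] = 1 (diagonal).
  r[Y,Z] = 1.75 / (1.5 · 1.7078) = 1.75 / 2.5617 = 0.6831
  r[Z,Z] = 1 (diagonal).

R is symmetric with unit diagonal. Assembling:

R = [[1, 0.6623, 0.0388],
 [0.6623, 1, 0.6831],
 [0.0388, 0.6831, 1]]


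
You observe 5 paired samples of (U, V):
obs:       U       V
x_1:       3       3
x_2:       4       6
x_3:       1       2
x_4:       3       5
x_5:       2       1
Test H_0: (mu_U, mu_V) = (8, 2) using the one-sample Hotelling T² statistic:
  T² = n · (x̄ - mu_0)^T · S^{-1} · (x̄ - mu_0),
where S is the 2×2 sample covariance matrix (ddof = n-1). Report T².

Step 1 — sample mean vector:
  mean(U) = (3 + 4 + 1 + 3 + 2) / 5 = 13/5 = 2.6
  mean(V) = (3 + 6 + 2 + 5 + 1) / 5 = 17/5 = 3.4
  x̄ = (2.6, 3.4),  deviation x̄ - mu_0 = (2.6, 3.4) - (8, 2) = (-5.4, 1.4).

Step 2 — sample covariance matrix, S[i,j] = (1/(n-1)) · Σ_k (x_{k,i} - mean_i) · (x_{k,j} - mean_j), divisor n-1 = 4:
  S[U,U] = ((0.4)·(0.4) + (1.4)·(1.4) + (-1.6)·(-1.6) + (0.4)·(0.4) + (-0.6)·(-0.6)) / 4 = 5.2/4 = 1.3
  S[U,V] = ((0.4)·(-0.4) + (1.4)·(2.6) + (-1.6)·(-1.4) + (0.4)·(1.6) + (-0.6)·(-2.4)) / 4 = 7.8/4 = 1.95
  S[V,V] = ((-0.4)·(-0.4) + (2.6)·(2.6) + (-1.4)·(-1.4) + (1.6)·(1.6) + (-2.4)·(-2.4)) / 4 = 17.2/4 = 4.3
  S = [[1.3, 1.95],
 [1.95, 4.3]].

Step 3 — invert S. det(S) = 1.3·4.3 - (1.95)² = 1.7875.
  S^{-1} = (1/det) · [[d, -b], [-b, a]] = [[2.4056, -1.0909],
 [-1.0909, 0.7273]].

Step 4 — quadratic form (x̄ - mu_0)^T · S^{-1} · (x̄ - mu_0):
  S^{-1} · (x̄ - mu_0) = (-14.5175, 6.9091),
  (x̄ - mu_0)^T · [...] = (-5.4)·(-14.5175) + (1.4)·(6.9091) = 88.0671.

Step 5 — scale by n: T² = 5 · 88.0671 = 440.3357.

T² ≈ 440.3357


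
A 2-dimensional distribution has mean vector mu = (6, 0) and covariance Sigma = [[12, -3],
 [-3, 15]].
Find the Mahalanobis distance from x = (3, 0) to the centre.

Step 1 — centre the observation: (x - mu) = (-3, 0).

Step 2 — invert Sigma. det(Sigma) = 12·15 - (-3)² = 171.
  Sigma^{-1} = (1/det) · [[d, -b], [-b, a]] = [[0.0877, 0.0175],
 [0.0175, 0.0702]].

Step 3 — form the quadratic (x - mu)^T · Sigma^{-1} · (x - mu):
  Sigma^{-1} · (x - mu) = (-0.2632, -0.0526).
  (x - mu)^T · [Sigma^{-1} · (x - mu)] = (-3)·(-0.2632) + (0)·(-0.0526) = 0.7895.

Step 4 — take square root: d = √(0.7895) ≈ 0.8885.

d(x, mu) = √(0.7895) ≈ 0.8885


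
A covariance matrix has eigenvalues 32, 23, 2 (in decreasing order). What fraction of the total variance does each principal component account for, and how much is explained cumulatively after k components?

Step 1 — total variance = trace(Sigma) = Σ λ_i = 32 + 23 + 2 = 57.

Step 2 — fraction explained by component i = λ_i / Σ λ:
  PC1: 32/57 = 0.5614
  PC2: 23/57 = 0.4035
  PC3: 2/57 = 0.0351

Step 3 — cumulative fraction after k components = (λ_1 + ... + λ_k) / Σ λ:
  k = 1: 32/57 = 0.5614
  k = 2: (32 + 23)/57 = 55/57 = 0.9649
  k = 3: (32 + 23 + 2)/57 = 57/57 = 1

Summary (fraction, with percent):

explained: PC1 0.5614 (56.14%), PC2 0.4035 (40.35%), PC3 0.0351 (3.51%);  cumulative: 0.5614, 0.9649, 1


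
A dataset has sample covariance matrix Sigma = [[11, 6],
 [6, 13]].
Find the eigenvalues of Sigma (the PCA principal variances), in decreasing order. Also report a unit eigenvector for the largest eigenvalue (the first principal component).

Step 1 — characteristic polynomial of 2×2 Sigma:
  det(Sigma - λI) = λ² - trace · λ + det = 0.
  trace = 11 + 13 = 24, det = 11·13 - (6)² = 107.
Step 2 — discriminant:
  Δ = trace² - 4·det = 576 - 428 = 148.
Step 3 — eigenvalues:
  λ = (trace ± √Δ)/2 = (24 ± 12.1655)/2,
  λ_1 = 18.0828,  λ_2 = 5.9172.

Step 4 — unit eigenvector for λ_1: solve (Sigma - λ_1 I)v = 0. First row:
  (11 - 18.0828)·v_x + (6)·v_y = 0, i.e. (-7.0828)·v_x + (6)·v_y = 0,
  so v ∝ (b, λ_1 - a) = (6, 7.0828) = u.
  ||u|| = √((6)² + (7.0828)²) = √(86.1655) ≈ 9.2825,
  v_1 = u/||u|| ≈ (0.6464, 0.763) (||v_1|| = 1).

λ_1 = 18.0828,  λ_2 = 5.9172;  v_1 ≈ (0.6464, 0.763)


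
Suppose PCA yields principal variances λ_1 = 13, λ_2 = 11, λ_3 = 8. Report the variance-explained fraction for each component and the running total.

Step 1 — total variance = trace(Sigma) = Σ λ_i = 13 + 11 + 8 = 32.

Step 2 — fraction explained by component i = λ_i / Σ λ:
  PC1: 13/32 = 0.4062
  PC2: 11/32 = 0.3438
  PC3: 8/32 = 0.25

Step 3 — cumulative fraction after k components = (λ_1 + ... + λ_k) / Σ λ:
  k = 1: 13/32 = 0.4062
  k = 2: (13 + 11)/32 = 24/32 = 0.75
  k = 3: (13 + 11 + 8)/32 = 32/32 = 1

Summary (fraction, with percent):

explained: PC1 0.4062 (40.62%), PC2 0.3438 (34.38%), PC3 0.25 (25%);  cumulative: 0.4062, 0.75, 1


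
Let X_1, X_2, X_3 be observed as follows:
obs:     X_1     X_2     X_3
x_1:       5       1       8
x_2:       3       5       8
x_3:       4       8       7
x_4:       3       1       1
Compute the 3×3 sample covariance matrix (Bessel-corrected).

Step 1 — column means:
  mean(X_1) = (5 + 3 + 4 + 3) / 4 = 15/4 = 3.75
  mean(X_2) = (1 + 5 + 8 + 1) / 4 = 15/4 = 3.75
  mean(X_3) = (8 + 8 + 7 + 1) / 4 = 24/4 = 6

Step 2 — sample covariance S[i,j] = (1/(n-1)) · Σ_k (x_{k,i} - mean_i) · (x_{k,j} - mean_j), with n-1 = 3.
  S[X_1,X_1] = ((1.25)·(1.25) + (-0.75)·(-0.75) + (0.25)·(0.25) + (-0.75)·(-0.75)) / 3 = 2.75/3 = 0.9167
  S[X_1,X_2] = ((1.25)·(-2.75) + (-0.75)·(1.25) + (0.25)·(4.25) + (-0.75)·(-2.75)) / 3 = -1.25/3 = -0.4167
  S[X_1,X_3] = ((1.25)·(2) + (-0.75)·(2) + (0.25)·(1) + (-0.75)·(-5)) / 3 = 5/3 = 1.6667
  S[X_2,X_2] = ((-2.75)·(-2.75) + (1.25)·(1.25) + (4.25)·(4.25) + (-2.75)·(-2.75)) / 3 = 34.75/3 = 11.5833
  S[X_2,X_3] = ((-2.75)·(2) + (1.25)·(2) + (4.25)·(1) + (-2.75)·(-5)) / 3 = 15/3 = 5
  S[X_3,X_3] = ((2)·(2) + (2)·(2) + (1)·(1) + (-5)·(-5)) / 3 = 34/3 = 11.3333

S is symmetric (S[j,i] = S[i,j]). Assembling:

S = [[0.9167, -0.4167, 1.6667],
 [-0.4167, 11.5833, 5],
 [1.6667, 5, 11.3333]]


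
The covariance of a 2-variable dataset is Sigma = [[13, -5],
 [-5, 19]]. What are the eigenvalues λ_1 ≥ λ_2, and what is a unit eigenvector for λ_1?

Step 1 — characteristic polynomial of 2×2 Sigma:
  det(Sigma - λI) = λ² - trace · λ + det = 0.
  trace = 13 + 19 = 32, det = 13·19 - (-5)² = 222.
Step 2 — discriminant:
  Δ = trace² - 4·det = 1024 - 888 = 136.
Step 3 — eigenvalues:
  λ = (trace ± √Δ)/2 = (32 ± 11.6619)/2,
  λ_1 = 21.831,  λ_2 = 10.169.

Step 4 — unit eigenvector for λ_1: solve (Sigma - λ_1 I)v = 0. First row:
  (13 - 21.831)·v_x + (-5)·v_y = 0, i.e. (-8.831)·v_x + (-5)·v_y = 0,
  so v ∝ (b, λ_1 - a) = (-5, 8.831); multiply by -1 so the first entry is positive: u = (5, -8.831).
  ||u|| = √((5)² + (-8.831)²) = √(102.9857) ≈ 10.1482,
  v_1 = u/||u|| ≈ (0.4927, -0.8702) (||v_1|| = 1).

λ_1 = 21.831,  λ_2 = 10.169;  v_1 ≈ (0.4927, -0.8702)


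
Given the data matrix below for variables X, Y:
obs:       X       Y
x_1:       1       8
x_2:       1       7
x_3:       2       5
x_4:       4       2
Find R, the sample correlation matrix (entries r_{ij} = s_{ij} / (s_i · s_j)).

Step 1 — column means:
  mean(X) = (1 + 1 + 2 + 4) / 4 = 8/4 = 2
  mean(Y) = (8 + 7 + 5 + 2) / 4 = 22/4 = 5.5

Step 2 — sample variances and covariances s[i,j] = (1/(n-1)) · Σ_k (x_{k,i} - mean_i) · (x_{k,j} - mean_j), with n-1 = 3:
  s[X,X] = ((-1)·(-1) + (-1)·(-1) + (0)·(0) + (2)·(2)) / 3 = 6/3 = 2
  s[X,Y] = ((-1)·(2.5) + (-1)·(1.5) + (0)·(-0.5) + (2)·(-3.5)) / 3 = -11/3 = -3.6667
  s[Y,Y] = ((2.5)·(2.5) + (1.5)·(1.5) + (-0.5)·(-0.5) + (-3.5)·(-3.5)) / 3 = 21/3 = 7
  Sample standard deviations s_i = √(s[i,i]):
  s(X) = √(2) = 1.4142
  s(Y) = √(7) = 2.6458

Step 3 — r_{ij} = s_{ij} / (s_i · s_j):
  r[X,X] = 1 (diagonal).
  r[X,Y] = -3.6667 / (1.4142 · 2.6458) = -3.6667 / 3.7417 = -0.98
  r[Y,Y] = 1 (diagonal).

R is symmetric with unit diagonal. Assembling:

R = [[1, -0.98],
 [-0.98, 1]]


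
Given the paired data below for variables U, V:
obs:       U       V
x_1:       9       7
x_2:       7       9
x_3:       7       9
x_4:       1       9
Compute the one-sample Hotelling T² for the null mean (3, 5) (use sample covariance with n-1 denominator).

Step 1 — sample mean vector:
  mean(U) = (9 + 7 + 7 + 1) / 4 = 24/4 = 6
  mean(V) = (7 + 9 + 9 + 9) / 4 = 34/4 = 8.5
  x̄ = (6, 8.5),  deviation x̄ - mu_0 = (6, 8.5) - (3, 5) = (3, 3.5).

Step 2 — sample covariance matrix, S[i,j] = (1/(n-1)) · Σ_k (x_{k,i} - mean_i) · (x_{k,j} - mean_j), divisor n-1 = 3:
  S[U,U] = ((3)·(3) + (1)·(1) + (1)·(1) + (-5)·(-5)) / 3 = 36/3 = 12
  S[U,V] = ((3)·(-1.5) + (1)·(0.5) + (1)·(0.5) + (-5)·(0.5)) / 3 = -6/3 = -2
  S[V,V] = ((-1.5)·(-1.5) + (0.5)·(0.5) + (0.5)·(0.5) + (0.5)·(0.5)) / 3 = 3/3 = 1
  S = [[12, -2],
 [-2, 1]].

Step 3 — invert S. det(S) = 12·1 - (-2)² = 8.
  S^{-1} = (1/det) · [[d, -b], [-b, a]] = [[0.125, 0.25],
 [0.25, 1.5]].

Step 4 — quadratic form (x̄ - mu_0)^T · S^{-1} · (x̄ - mu_0):
  S^{-1} · (x̄ - mu_0) = (1.25, 6),
  (x̄ - mu_0)^T · [...] = (3)·(1.25) + (3.5)·(6) = 24.75.

Step 5 — scale by n: T² = 4 · 24.75 = 99.

T² ≈ 99


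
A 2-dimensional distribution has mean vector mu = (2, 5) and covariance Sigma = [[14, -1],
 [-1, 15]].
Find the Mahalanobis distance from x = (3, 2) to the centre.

Step 1 — centre the observation: (x - mu) = (1, -3).

Step 2 — invert Sigma. det(Sigma) = 14·15 - (-1)² = 209.
  Sigma^{-1} = (1/det) · [[d, -b], [-b, a]] = [[0.0718, 0.0048],
 [0.0048, 0.067]].

Step 3 — form the quadratic (x - mu)^T · Sigma^{-1} · (x - mu):
  Sigma^{-1} · (x - mu) = (0.0574, -0.1962).
  (x - mu)^T · [Sigma^{-1} · (x - mu)] = (1)·(0.0574) + (-3)·(-0.1962) = 0.6459.

Step 4 — take square root: d = √(0.6459) ≈ 0.8037.

d(x, mu) = √(0.6459) ≈ 0.8037


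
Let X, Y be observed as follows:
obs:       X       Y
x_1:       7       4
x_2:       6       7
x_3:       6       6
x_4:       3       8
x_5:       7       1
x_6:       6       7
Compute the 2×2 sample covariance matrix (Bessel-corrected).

Step 1 — column means:
  mean(X) = (7 + 6 + 6 + 3 + 7 + 6) / 6 = 35/6 = 5.8333
  mean(Y) = (4 + 7 + 6 + 8 + 1 + 7) / 6 = 33/6 = 5.5

Step 2 — sample covariance S[i,j] = (1/(n-1)) · Σ_k (x_{k,i} - mean_i) · (x_{k,j} - mean_j), with n-1 = 5.
  S[X,X] = ((1.1667)·(1.1667) + (0.1667)·(0.1667) + (0.1667)·(0.1667) + (-2.8333)·(-2.8333) + (1.1667)·(1.1667) + (0.1667)·(0.1667)) / 5 = 10.8333/5 = 2.1667
  S[X,Y] = ((1.1667)·(-1.5) + (0.1667)·(1.5) + (0.1667)·(0.5) + (-2.8333)·(2.5) + (1.1667)·(-4.5) + (0.1667)·(1.5)) / 5 = -13.5/5 = -2.7
  S[Y,Y] = ((-1.5)·(-1.5) + (1.5)·(1.5) + (0.5)·(0.5) + (2.5)·(2.5) + (-4.5)·(-4.5) + (1.5)·(1.5)) / 5 = 33.5/5 = 6.7

S is symmetric (S[j,i] = S[i,j]). Assembling:

S = [[2.1667, -2.7],
 [-2.7, 6.7]]


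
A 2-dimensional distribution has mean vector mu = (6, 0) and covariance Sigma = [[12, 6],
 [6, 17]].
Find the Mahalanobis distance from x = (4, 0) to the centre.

Step 1 — centre the observation: (x - mu) = (-2, 0).

Step 2 — invert Sigma. det(Sigma) = 12·17 - (6)² = 168.
  Sigma^{-1} = (1/det) · [[d, -b], [-b, a]] = [[0.1012, -0.0357],
 [-0.0357, 0.0714]].

Step 3 — form the quadratic (x - mu)^T · Sigma^{-1} · (x - mu):
  Sigma^{-1} · (x - mu) = (-0.2024, 0.0714).
  (x - mu)^T · [Sigma^{-1} · (x - mu)] = (-2)·(-0.2024) + (0)·(0.0714) = 0.4048.

Step 4 — take square root: d = √(0.4048) ≈ 0.6362.

d(x, mu) = √(0.4048) ≈ 0.6362


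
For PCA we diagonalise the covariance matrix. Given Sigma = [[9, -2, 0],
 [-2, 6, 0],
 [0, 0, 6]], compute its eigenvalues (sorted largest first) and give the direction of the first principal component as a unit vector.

Step 1 — characteristic polynomial p(λ) = det(λI - Sigma) = λ³ - tr·λ² + c_1·λ - det, where tr = trace, c_1 = sum of the principal 2×2 minors, det = det(Sigma):
  tr = 9 + 6 + 6 = 21,
  c_1 = (9·6 - (-2)²) + (9·6 - (0)²) + (6·6 - (0)²) = 50 + 54 + 36 = 140,
  det = 9·(6·6 - (0)²) - (-2)·((-2)·6 - (0)·(0)) + (0)·((-2)·(0) - 6·(0)) = 9·(36) - (-2)·(-12) + (0)·(0) = 300.
  So p(λ) = λ³ - 21λ² + 140λ - 300.
Step 2 — look for an integer root (rational root theorem: any rational root is an integer divisor of 300). Testing λ = 5:
  p(5) = 125 - 525 + 700 - 300 = 0  ✓
  Dividing out (λ - 5): p(λ) = (λ - 5)(λ² - 16λ + 60).
Step 3 — remaining eigenvalues from the quadratic λ² - 16λ + 60 = 0:
  Δ = 16² - 4·60 = 256 - 240 = 16,  λ = (16 ± √16)/2 = (16 ± 4)/2 = 10 or 6.
  Sorted: λ_1 = 10,  λ_2 = 6,  λ_3 = 5  (check: sum = 21 = tr ✓).

Step 4 — unit eigenvector for λ_1 = 10: v spans the null space of (Sigma - λ_1 I), whose rows are
  r_1 = (-1, -2, 0),  r_2 = (-2, -4, 0),  r_3 = (0, 0, -4).
  v is orthogonal to every row, so take v ∝ r_1 × r_3 = ((-2)·(-4) - (0)·(0), (0)·(0) - (-1)·(-4), (-1)·(0) - (-2)·(0)) = (8, -4, 0).
  Rescale (divide by 4): u = (2, -1, 0).
  ||u|| = √((2)² + (-1)² + (0)²) = √(5) ≈ 2.2361,  v_1 = u/||u|| ≈ (0.8944, -0.4472, 0) (||v_1|| = 1).

λ_1 = 10,  λ_2 = 6,  λ_3 = 5;  v_1 ≈ (0.8944, -0.4472, 0)


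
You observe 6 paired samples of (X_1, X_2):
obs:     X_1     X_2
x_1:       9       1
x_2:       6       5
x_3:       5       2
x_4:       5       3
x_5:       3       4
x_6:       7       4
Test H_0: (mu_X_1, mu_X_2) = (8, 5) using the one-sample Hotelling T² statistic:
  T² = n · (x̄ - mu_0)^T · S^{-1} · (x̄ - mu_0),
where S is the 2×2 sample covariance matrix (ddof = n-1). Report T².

Step 1 — sample mean vector:
  mean(X_1) = (9 + 6 + 5 + 5 + 3 + 7) / 6 = 35/6 = 5.8333
  mean(X_2) = (1 + 5 + 2 + 3 + 4 + 4) / 6 = 19/6 = 3.1667
  x̄ = (5.8333, 3.1667),  deviation x̄ - mu_0 = (5.8333, 3.1667) - (8, 5) = (-2.1667, -1.8333).

Step 2 — sample covariance matrix, S[i,j] = (1/(n-1)) · Σ_k (x_{k,i} - mean_i) · (x_{k,j} - mean_j), divisor n-1 = 5:
  S[X_1,X_1] = ((3.1667)·(3.1667) + (0.1667)·(0.1667) + (-0.8333)·(-0.8333) + (-0.8333)·(-0.8333) + (-2.8333)·(-2.8333) + (1.1667)·(1.1667)) / 5 = 20.8333/5 = 4.1667
  S[X_1,X_2] = ((3.1667)·(-2.1667) + (0.1667)·(1.8333) + (-0.8333)·(-1.1667) + (-0.8333)·(-0.1667) + (-2.8333)·(0.8333) + (1.1667)·(0.8333)) / 5 = -6.8333/5 = -1.3667
  S[X_2,X_2] = ((-2.1667)·(-2.1667) + (1.8333)·(1.8333) + (-1.1667)·(-1.1667) + (-0.1667)·(-0.1667) + (0.8333)·(0.8333) + (0.8333)·(0.8333)) / 5 = 10.8333/5 = 2.1667
  S = [[4.1667, -1.3667],
 [-1.3667, 2.1667]].

Step 3 — invert S. det(S) = 4.1667·2.1667 - (-1.3667)² = 7.16.
  S^{-1} = (1/det) · [[d, -b], [-b, a]] = [[0.3026, 0.1909],
 [0.1909, 0.5819]].

Step 4 — quadratic form (x̄ - mu_0)^T · S^{-1} · (x̄ - mu_0):
  S^{-1} · (x̄ - mu_0) = (-1.0056, -1.4804),
  (x̄ - mu_0)^T · [...] = (-2.1667)·(-1.0056) + (-1.8333)·(-1.4804) = 4.8929.

Step 5 — scale by n: T² = 6 · 4.8929 = 29.3575.

T² ≈ 29.3575


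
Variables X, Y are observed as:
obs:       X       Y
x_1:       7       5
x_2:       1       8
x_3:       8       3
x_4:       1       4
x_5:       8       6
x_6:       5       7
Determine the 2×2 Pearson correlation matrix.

Step 1 — column means:
  mean(X) = (7 + 1 + 8 + 1 + 8 + 5) / 6 = 30/6 = 5
  mean(Y) = (5 + 8 + 3 + 4 + 6 + 7) / 6 = 33/6 = 5.5

Step 2 — sample variances and covariances s[i,j] = (1/(n-1)) · Σ_k (x_{k,i} - mean_i) · (x_{k,j} - mean_j), with n-1 = 5:
  s[X,X] = ((2)·(2) + (-4)·(-4) + (3)·(3) + (-4)·(-4) + (3)·(3) + (0)·(0)) / 5 = 54/5 = 10.8
  s[X,Y] = ((2)·(-0.5) + (-4)·(2.5) + (3)·(-2.5) + (-4)·(-1.5) + (3)·(0.5) + (0)·(1.5)) / 5 = -11/5 = -2.2
  s[Y,Y] = ((-0.5)·(-0.5) + (2.5)·(2.5) + (-2.5)·(-2.5) + (-1.5)·(-1.5) + (0.5)·(0.5) + (1.5)·(1.5)) / 5 = 17.5/5 = 3.5
  Sample standard deviations s_i = √(s[i,i]):
  s(X) = √(10.8) = 3.2863
  s(Y) = √(3.5) = 1.8708

Step 3 — r_{ij} = s_{ij} / (s_i · s_j):
  r[X,X] = 1 (diagonal).
  r[X,Y] = -2.2 / (3.2863 · 1.8708) = -2.2 / 6.1482 = -0.3578
  r[Y,Y] = 1 (diagonal).

R is symmetric with unit diagonal. Assembling:

R = [[1, -0.3578],
 [-0.3578, 1]]


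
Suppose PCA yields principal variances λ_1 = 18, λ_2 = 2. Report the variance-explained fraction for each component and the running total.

Step 1 — total variance = trace(Sigma) = Σ λ_i = 18 + 2 = 20.

Step 2 — fraction explained by component i = λ_i / Σ λ:
  PC1: 18/20 = 0.9
  PC2: 2/20 = 0.1

Step 3 — cumulative fraction after k components = (λ_1 + ... + λ_k) / Σ λ:
  k = 1: 18/20 = 0.9
  k = 2: (18 + 2)/20 = 20/20 = 1

Summary (fraction, with percent):

explained: PC1 0.9 (90%), PC2 0.1 (10%);  cumulative: 0.9, 1


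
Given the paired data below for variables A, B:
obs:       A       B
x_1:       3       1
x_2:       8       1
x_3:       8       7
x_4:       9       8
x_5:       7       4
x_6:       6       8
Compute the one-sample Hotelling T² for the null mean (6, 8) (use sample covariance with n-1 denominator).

Step 1 — sample mean vector:
  mean(A) = (3 + 8 + 8 + 9 + 7 + 6) / 6 = 41/6 = 6.8333
  mean(B) = (1 + 1 + 7 + 8 + 4 + 8) / 6 = 29/6 = 4.8333
  x̄ = (6.8333, 4.8333),  deviation x̄ - mu_0 = (6.8333, 4.8333) - (6, 8) = (0.8333, -3.1667).

Step 2 — sample covariance matrix, S[i,j] = (1/(n-1)) · Σ_k (x_{k,i} - mean_i) · (x_{k,j} - mean_j), divisor n-1 = 5:
  S[A,A] = ((-3.8333)·(-3.8333) + (1.1667)·(1.1667) + (1.1667)·(1.1667) + (2.1667)·(2.1667) + (0.1667)·(0.1667) + (-0.8333)·(-0.8333)) / 5 = 22.8333/5 = 4.5667
  S[A,B] = ((-3.8333)·(-3.8333) + (1.1667)·(-3.8333) + (1.1667)·(2.1667) + (2.1667)·(3.1667) + (0.1667)·(-0.8333) + (-0.8333)·(3.1667)) / 5 = 16.8333/5 = 3.3667
  S[B,B] = ((-3.8333)·(-3.8333) + (-3.8333)·(-3.8333) + (2.1667)·(2.1667) + (3.1667)·(3.1667) + (-0.8333)·(-0.8333) + (3.1667)·(3.1667)) / 5 = 54.8333/5 = 10.9667
  S = [[4.5667, 3.3667],
 [3.3667, 10.9667]].

Step 3 — invert S. det(S) = 4.5667·10.9667 - (3.3667)² = 38.7467.
  S^{-1} = (1/det) · [[d, -b], [-b, a]] = [[0.283, -0.0869],
 [-0.0869, 0.1179]].

Step 4 — quadratic form (x̄ - mu_0)^T · S^{-1} · (x̄ - mu_0):
  S^{-1} · (x̄ - mu_0) = (0.511, -0.4456),
  (x̄ - mu_0)^T · [...] = (0.8333)·(0.511) + (-3.1667)·(-0.4456) = 1.837.

Step 5 — scale by n: T² = 6 · 1.837 = 11.022.

T² ≈ 11.022


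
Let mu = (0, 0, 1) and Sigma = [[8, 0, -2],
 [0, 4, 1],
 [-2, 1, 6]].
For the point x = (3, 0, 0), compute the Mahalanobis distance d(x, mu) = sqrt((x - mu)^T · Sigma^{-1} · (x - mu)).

Step 1 — centre the observation: (x - mu) = (3, 0, -1).

Step 2 — invert Sigma (cofactor / det for 3×3, or solve directly):
  Sigma^{-1} = [[0.1369, -0.0119, 0.0476],
 [-0.0119, 0.2619, -0.0476],
 [0.0476, -0.0476, 0.1905]].

Step 3 — form the quadratic (x - mu)^T · Sigma^{-1} · (x - mu):
  Sigma^{-1} · (x - mu) = (0.3631, 0.0119, -0.0476).
  (x - mu)^T · [Sigma^{-1} · (x - mu)] = (3)·(0.3631) + (0)·(0.0119) + (-1)·(-0.0476) = 1.1369.

Step 4 — take square root: d = √(1.1369) ≈ 1.0663.

d(x, mu) = √(1.1369) ≈ 1.0663


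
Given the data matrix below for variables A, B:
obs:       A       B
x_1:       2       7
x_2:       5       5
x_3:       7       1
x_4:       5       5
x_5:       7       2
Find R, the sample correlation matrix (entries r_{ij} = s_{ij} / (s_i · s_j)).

Step 1 — column means:
  mean(A) = (2 + 5 + 7 + 5 + 7) / 5 = 26/5 = 5.2
  mean(B) = (7 + 5 + 1 + 5 + 2) / 5 = 20/5 = 4

Step 2 — sample variances and covariances s[i,j] = (1/(n-1)) · Σ_k (x_{k,i} - mean_i) · (x_{k,j} - mean_j), with n-1 = 4:
  s[A,A] = ((-3.2)·(-3.2) + (-0.2)·(-0.2) + (1.8)·(1.8) + (-0.2)·(-0.2) + (1.8)·(1.8)) / 4 = 16.8/4 = 4.2
  s[A,B] = ((-3.2)·(3) + (-0.2)·(1) + (1.8)·(-3) + (-0.2)·(1) + (1.8)·(-2)) / 4 = -19/4 = -4.75
  s[B,B] = ((3)·(3) + (1)·(1) + (-3)·(-3) + (1)·(1) + (-2)·(-2)) / 4 = 24/4 = 6
  Sample standard deviations s_i = √(s[i,i]):
  s(A) = √(4.2) = 2.0494
  s(B) = √(6) = 2.4495

Step 3 — r_{ij} = s_{ij} / (s_i · s_j):
  r[A,A] = 1 (diagonal).
  r[A,B] = -4.75 / (2.0494 · 2.4495) = -4.75 / 5.02 = -0.9462
  r[B,B] = 1 (diagonal).

R is symmetric with unit diagonal. Assembling:

R = [[1, -0.9462],
 [-0.9462, 1]]


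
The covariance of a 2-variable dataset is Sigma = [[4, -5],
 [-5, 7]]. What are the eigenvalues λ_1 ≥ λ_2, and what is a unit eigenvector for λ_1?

Step 1 — characteristic polynomial of 2×2 Sigma:
  det(Sigma - λI) = λ² - trace · λ + det = 0.
  trace = 4 + 7 = 11, det = 4·7 - (-5)² = 3.
Step 2 — discriminant:
  Δ = trace² - 4·det = 121 - 12 = 109.
Step 3 — eigenvalues:
  λ = (trace ± √Δ)/2 = (11 ± 10.4403)/2,
  λ_1 = 10.7202,  λ_2 = 0.2798.

Step 4 — unit eigenvector for λ_1: solve (Sigma - λ_1 I)v = 0. First row:
  (4 - 10.7202)·v_x + (-5)·v_y = 0, i.e. (-6.7202)·v_x + (-5)·v_y = 0,
  so v ∝ (b, λ_1 - a) = (-5, 6.7202); multiply by -1 so the first entry is positive: u = (5, -6.7202).
  ||u|| = √((5)² + (-6.7202)²) = √(70.1605) ≈ 8.3762,
  v_1 = u/||u|| ≈ (0.5969, -0.8023) (||v_1|| = 1).

λ_1 = 10.7202,  λ_2 = 0.2798;  v_1 ≈ (0.5969, -0.8023)


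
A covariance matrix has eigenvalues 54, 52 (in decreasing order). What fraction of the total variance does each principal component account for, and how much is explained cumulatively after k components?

Step 1 — total variance = trace(Sigma) = Σ λ_i = 54 + 52 = 106.

Step 2 — fraction explained by component i = λ_i / Σ λ:
  PC1: 54/106 = 0.5094
  PC2: 52/106 = 0.4906

Step 3 — cumulative fraction after k components = (λ_1 + ... + λ_k) / Σ λ:
  k = 1: 54/106 = 0.5094
  k = 2: (54 + 52)/106 = 106/106 = 1

Summary (fraction, with percent):

explained: PC1 0.5094 (50.94%), PC2 0.4906 (49.06%);  cumulative: 0.5094, 1


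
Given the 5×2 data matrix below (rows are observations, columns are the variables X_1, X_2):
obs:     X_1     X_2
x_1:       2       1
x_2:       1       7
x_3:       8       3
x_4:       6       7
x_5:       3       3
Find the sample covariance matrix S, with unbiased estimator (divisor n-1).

Step 1 — column means:
  mean(X_1) = (2 + 1 + 8 + 6 + 3) / 5 = 20/5 = 4
  mean(X_2) = (1 + 7 + 3 + 7 + 3) / 5 = 21/5 = 4.2

Step 2 — sample covariance S[i,j] = (1/(n-1)) · Σ_k (x_{k,i} - mean_i) · (x_{k,j} - mean_j), with n-1 = 4.
  S[X_1,X_1] = ((-2)·(-2) + (-3)·(-3) + (4)·(4) + (2)·(2) + (-1)·(-1)) / 4 = 34/4 = 8.5
  S[X_1,X_2] = ((-2)·(-3.2) + (-3)·(2.8) + (4)·(-1.2) + (2)·(2.8) + (-1)·(-1.2)) / 4 = 0/4 = 0
  S[X_2,X_2] = ((-3.2)·(-3.2) + (2.8)·(2.8) + (-1.2)·(-1.2) + (2.8)·(2.8) + (-1.2)·(-1.2)) / 4 = 28.8/4 = 7.2

S is symmetric (S[j,i] = S[i,j]). Assembling:

S = [[8.5, 0],
 [0, 7.2]]
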